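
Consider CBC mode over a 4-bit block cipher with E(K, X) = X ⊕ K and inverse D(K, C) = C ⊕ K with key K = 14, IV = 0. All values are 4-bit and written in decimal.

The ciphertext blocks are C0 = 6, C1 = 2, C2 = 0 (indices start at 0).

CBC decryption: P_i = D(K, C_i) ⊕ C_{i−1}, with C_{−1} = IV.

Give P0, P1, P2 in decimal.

P0: D(K, 6) = 8; 8 ⊕ 0 = 8.
P1: D(K, 2) = 12; 12 ⊕ 6 = 10.
P2: D(K, 0) = 14; 14 ⊕ 2 = 12.

P0 = 8, P1 = 10, P2 = 12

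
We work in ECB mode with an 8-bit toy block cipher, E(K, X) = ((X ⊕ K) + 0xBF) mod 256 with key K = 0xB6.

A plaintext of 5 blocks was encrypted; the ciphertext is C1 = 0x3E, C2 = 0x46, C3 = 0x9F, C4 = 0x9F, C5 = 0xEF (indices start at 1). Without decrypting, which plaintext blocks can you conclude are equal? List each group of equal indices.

ECB encrypts each block independently with the same key, so equal ciphertext blocks imply equal plaintext blocks.
C3 = C4 = 0x9F, so P3 = P4.

P3 = P4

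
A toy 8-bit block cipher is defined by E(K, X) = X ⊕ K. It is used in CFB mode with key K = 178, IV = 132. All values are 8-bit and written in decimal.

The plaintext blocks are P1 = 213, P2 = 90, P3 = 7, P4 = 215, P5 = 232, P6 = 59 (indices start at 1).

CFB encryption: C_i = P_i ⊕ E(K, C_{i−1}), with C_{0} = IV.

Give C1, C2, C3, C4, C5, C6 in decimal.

C1: E(K, 132) = 54; 213 ⊕ 54 = 227.
C2: E(K, 227) = 81; 90 ⊕ 81 = 11.
C3: E(K, 11) = 185; 7 ⊕ 185 = 190.
C4: E(K, 190) = 12; 215 ⊕ 12 = 219.
C5: E(K, 219) = 105; 232 ⊕ 105 = 129.
C6: E(K, 129) = 51; 59 ⊕ 51 = 8.

C1 = 227, C2 = 11, C3 = 190, C4 = 219, C5 = 129, C6 = 8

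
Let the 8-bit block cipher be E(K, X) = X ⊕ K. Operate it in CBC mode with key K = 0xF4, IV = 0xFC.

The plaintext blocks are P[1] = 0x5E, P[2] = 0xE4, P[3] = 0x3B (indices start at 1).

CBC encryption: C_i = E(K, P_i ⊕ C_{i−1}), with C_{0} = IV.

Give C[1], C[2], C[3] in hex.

C[1] = 0x56, C[2] = 0x46, C[3] = 0x89

C[1]: P[1] ⊕ 0xFC = 0xA2; E(K, 0xA2) = 0x56.
C[2]: P[2] ⊕ 0x56 = 0xB2; E(K, 0xB2) = 0x46.
C[3]: P[3] ⊕ 0x46 = 0x7D; E(K, 0x7D) = 0x89.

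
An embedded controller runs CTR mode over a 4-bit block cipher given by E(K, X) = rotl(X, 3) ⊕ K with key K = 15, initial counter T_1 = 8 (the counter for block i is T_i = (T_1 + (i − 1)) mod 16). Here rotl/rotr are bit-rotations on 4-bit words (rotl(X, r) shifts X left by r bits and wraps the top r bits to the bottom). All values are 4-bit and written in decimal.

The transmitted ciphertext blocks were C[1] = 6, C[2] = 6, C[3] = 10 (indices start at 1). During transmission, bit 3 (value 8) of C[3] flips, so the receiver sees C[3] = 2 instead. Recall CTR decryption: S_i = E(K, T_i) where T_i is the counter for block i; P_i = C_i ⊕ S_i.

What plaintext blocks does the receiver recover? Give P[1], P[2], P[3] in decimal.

P[1] = 13, P[2] = 5, P[3] = 8

Only C[3] changed, to 2. In CTR, a change in C_i flips the same bit in P_i only; the keystream is unaffected. Decrypting the received ciphertext:
P[1]: T = 8, S = E(K, T) = 11; 6 ⊕ 11 = 13.
P[2]: T = 9, S = E(K, T) = 3; 6 ⊕ 3 = 5.
P[3]: T = 10, S = E(K, T) = 10; 2 ⊕ 10 = 8.
Blocks that differ from the original plaintext: P[3].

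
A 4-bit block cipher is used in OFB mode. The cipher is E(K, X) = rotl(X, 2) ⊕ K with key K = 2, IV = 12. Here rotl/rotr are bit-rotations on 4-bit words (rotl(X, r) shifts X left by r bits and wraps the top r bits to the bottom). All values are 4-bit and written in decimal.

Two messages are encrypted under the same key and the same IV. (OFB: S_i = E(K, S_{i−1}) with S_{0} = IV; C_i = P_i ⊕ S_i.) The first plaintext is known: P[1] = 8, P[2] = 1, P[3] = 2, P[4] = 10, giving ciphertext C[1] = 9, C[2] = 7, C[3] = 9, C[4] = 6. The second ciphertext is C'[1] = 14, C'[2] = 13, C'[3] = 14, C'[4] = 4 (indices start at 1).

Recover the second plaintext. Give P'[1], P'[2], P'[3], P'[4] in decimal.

P'[1] = 15, P'[2] = 11, P'[3] = 5, P'[4] = 8

In OFB with a reused IV, both messages share the same keystream S_i, so C_i ⊕ C'_i = P_i ⊕ P'_i and thus P'_i = P_i ⊕ C_i ⊕ C'_i.
P'[1]: 8 ⊕ 9 ⊕ 14 = 15.
P'[2]: 1 ⊕ 7 ⊕ 13 = 11.
P'[3]: 2 ⊕ 9 ⊕ 14 = 5.
P'[4]: 10 ⊕ 6 ⊕ 4 = 8.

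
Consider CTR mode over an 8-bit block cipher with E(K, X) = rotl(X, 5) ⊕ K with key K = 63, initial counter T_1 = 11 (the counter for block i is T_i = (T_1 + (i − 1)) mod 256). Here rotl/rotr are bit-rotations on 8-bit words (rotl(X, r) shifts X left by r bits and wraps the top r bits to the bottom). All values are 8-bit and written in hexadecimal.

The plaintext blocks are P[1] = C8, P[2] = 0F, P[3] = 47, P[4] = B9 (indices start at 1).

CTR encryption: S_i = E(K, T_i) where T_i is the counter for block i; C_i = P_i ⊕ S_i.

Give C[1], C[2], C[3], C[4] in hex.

C[1]: T = 11, S = E(K, T) = 41; C8 ⊕ 41 = 89.
C[2]: T = 12, S = E(K, T) = 21; 0F ⊕ 21 = 2E.
C[3]: T = 13, S = E(K, T) = 01; 47 ⊕ 01 = 46.
C[4]: T = 14, S = E(K, T) = E1; B9 ⊕ E1 = 58.

C[1] = 89, C[2] = 2E, C[3] = 46, C[4] = 58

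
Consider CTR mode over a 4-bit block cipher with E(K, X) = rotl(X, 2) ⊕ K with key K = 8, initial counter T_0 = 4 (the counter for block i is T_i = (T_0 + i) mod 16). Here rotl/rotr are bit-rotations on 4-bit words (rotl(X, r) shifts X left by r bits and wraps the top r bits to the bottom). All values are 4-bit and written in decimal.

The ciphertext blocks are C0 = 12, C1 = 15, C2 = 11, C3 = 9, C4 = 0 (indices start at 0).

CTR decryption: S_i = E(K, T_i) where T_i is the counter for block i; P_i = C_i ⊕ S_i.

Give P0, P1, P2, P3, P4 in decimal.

P0: T = 4, S = E(K, T) = 9; 12 ⊕ 9 = 5.
P1: T = 5, S = E(K, T) = 13; 15 ⊕ 13 = 2.
P2: T = 6, S = E(K, T) = 1; 11 ⊕ 1 = 10.
P3: T = 7, S = E(K, T) = 5; 9 ⊕ 5 = 12.
P4: T = 8, S = E(K, T) = 10; 0 ⊕ 10 = 10.

P0 = 5, P1 = 2, P2 = 10, P3 = 12, P4 = 10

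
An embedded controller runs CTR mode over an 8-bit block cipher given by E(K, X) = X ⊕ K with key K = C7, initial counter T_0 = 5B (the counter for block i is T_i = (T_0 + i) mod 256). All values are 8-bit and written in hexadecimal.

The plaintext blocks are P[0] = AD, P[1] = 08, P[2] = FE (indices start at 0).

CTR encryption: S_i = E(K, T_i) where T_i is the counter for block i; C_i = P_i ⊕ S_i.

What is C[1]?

C[1] = 93

C[0]: T = 5B, S = E(K, T) = 9C; AD ⊕ 9C = 31.
C[1]: T = 5C, S = E(K, T) = 9B; 08 ⊕ 9B = 93.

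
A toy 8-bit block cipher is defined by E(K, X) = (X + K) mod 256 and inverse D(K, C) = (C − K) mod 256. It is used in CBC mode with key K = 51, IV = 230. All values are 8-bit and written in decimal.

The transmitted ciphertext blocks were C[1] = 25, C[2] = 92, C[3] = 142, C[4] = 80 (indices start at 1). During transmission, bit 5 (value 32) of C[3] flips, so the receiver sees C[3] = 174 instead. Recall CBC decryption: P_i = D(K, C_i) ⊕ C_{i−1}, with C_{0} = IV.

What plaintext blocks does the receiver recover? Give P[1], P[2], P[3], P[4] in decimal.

P[1] = 0, P[2] = 48, P[3] = 39, P[4] = 179

Only C[3] changed, to 174. In CBC, a change in C_i garbles P_i and flips the same bit in P_{i+1}. Decrypting the received ciphertext:
P[1]: D(K, 25) = 230; 230 ⊕ 230 = 0.
P[2]: D(K, 92) = 41; 41 ⊕ 25 = 48.
P[3]: D(K, 174) = 123; 123 ⊕ 92 = 39.
P[4]: D(K, 80) = 29; 29 ⊕ 174 = 179.
Blocks that differ from the original plaintext: P[3], P[4].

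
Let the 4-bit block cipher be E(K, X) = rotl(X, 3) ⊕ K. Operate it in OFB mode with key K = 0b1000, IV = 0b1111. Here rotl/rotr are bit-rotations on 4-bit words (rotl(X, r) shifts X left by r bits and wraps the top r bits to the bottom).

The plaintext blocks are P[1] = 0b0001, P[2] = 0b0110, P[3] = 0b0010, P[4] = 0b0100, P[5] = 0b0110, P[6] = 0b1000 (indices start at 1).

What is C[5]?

C[5] = 0b1110

OFB encryption: S_i = E(K, S_{i−1}) with S_{0} = IV; C_i = P_i ⊕ S_i.
C[1]: S = E(K, 0b1111) = 0b0111; 0b0001 ⊕ 0b0111 = 0b0110.
C[2]: S = E(K, 0b0111) = 0b0011; 0b0110 ⊕ 0b0011 = 0b0101.
C[3]: S = E(K, 0b0011) = 0b0001; 0b0010 ⊕ 0b0001 = 0b0011.
C[4]: S = E(K, 0b0001) = 0b0000; 0b0100 ⊕ 0b0000 = 0b0100.
C[5]: S = E(K, 0b0000) = 0b1000; 0b0110 ⊕ 0b1000 = 0b1110.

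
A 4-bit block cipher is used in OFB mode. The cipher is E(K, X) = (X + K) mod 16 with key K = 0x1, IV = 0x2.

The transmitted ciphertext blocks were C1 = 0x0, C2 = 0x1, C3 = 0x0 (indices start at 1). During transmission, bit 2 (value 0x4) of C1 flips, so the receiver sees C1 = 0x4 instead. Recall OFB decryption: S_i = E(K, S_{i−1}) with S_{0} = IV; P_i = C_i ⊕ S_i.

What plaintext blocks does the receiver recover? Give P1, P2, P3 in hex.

P1 = 0x7, P2 = 0x5, P3 = 0x5

Only C1 changed, to 0x4. In OFB, a change in C_i flips the same bit in P_i only; the keystream is unaffected. Decrypting the received ciphertext:
P1: S = E(K, 0x2) = 0x3; 0x4 ⊕ 0x3 = 0x7.
P2: S = E(K, 0x3) = 0x4; 0x1 ⊕ 0x4 = 0x5.
P3: S = E(K, 0x4) = 0x5; 0x0 ⊕ 0x5 = 0x5.
Blocks that differ from the original plaintext: P1.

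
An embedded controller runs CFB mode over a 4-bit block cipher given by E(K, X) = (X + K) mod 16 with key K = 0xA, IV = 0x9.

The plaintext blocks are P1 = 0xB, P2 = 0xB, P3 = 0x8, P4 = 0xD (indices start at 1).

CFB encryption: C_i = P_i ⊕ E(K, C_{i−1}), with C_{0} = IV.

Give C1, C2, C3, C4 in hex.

C1: E(K, 0x9) = 0x3; 0xB ⊕ 0x3 = 0x8.
C2: E(K, 0x8) = 0x2; 0xB ⊕ 0x2 = 0x9.
C3: E(K, 0x9) = 0x3; 0x8 ⊕ 0x3 = 0xB.
C4: E(K, 0xB) = 0x5; 0xD ⊕ 0x5 = 0x8.

C1 = 0x8, C2 = 0x9, C3 = 0xB, C4 = 0x8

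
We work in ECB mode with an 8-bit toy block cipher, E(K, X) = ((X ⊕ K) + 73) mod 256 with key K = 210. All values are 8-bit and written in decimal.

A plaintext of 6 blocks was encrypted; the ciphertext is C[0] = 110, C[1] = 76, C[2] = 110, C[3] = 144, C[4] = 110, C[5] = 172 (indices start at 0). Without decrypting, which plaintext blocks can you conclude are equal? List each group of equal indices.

ECB encrypts each block independently with the same key, so equal ciphertext blocks imply equal plaintext blocks.
C[0] = C[2] = C[4] = 110, so P[0] = P[2] = P[4].

P[0] = P[2] = P[4]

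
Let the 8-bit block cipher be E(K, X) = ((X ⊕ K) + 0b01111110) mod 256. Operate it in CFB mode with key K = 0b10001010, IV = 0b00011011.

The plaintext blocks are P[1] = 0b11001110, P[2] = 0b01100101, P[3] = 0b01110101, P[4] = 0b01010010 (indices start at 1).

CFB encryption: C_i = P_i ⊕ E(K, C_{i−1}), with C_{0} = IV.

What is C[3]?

C[1]: E(K, 0b00011011) = 0b00001111; 0b11001110 ⊕ 0b00001111 = 0b11000001.
C[2]: E(K, 0b11000001) = 0b11001001; 0b01100101 ⊕ 0b11001001 = 0b10101100.
C[3]: E(K, 0b10101100) = 0b10100100; 0b01110101 ⊕ 0b10100100 = 0b11010001.

C[3] = 0b11010001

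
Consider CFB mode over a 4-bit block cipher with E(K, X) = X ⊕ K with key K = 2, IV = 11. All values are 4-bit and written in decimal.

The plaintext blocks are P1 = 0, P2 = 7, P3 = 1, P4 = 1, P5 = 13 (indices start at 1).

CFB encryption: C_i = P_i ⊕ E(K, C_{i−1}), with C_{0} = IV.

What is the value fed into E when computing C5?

12

C1: E(K, 11) = 9; 0 ⊕ 9 = 9.
C2: E(K, 9) = 11; 7 ⊕ 11 = 12.
C3: E(K, 12) = 14; 1 ⊕ 14 = 15.
C4: E(K, 15) = 13; 1 ⊕ 13 = 12.
C5: E(K, 12) = 14; 13 ⊕ 14 = 3.
So the input to E for block 5 is 12.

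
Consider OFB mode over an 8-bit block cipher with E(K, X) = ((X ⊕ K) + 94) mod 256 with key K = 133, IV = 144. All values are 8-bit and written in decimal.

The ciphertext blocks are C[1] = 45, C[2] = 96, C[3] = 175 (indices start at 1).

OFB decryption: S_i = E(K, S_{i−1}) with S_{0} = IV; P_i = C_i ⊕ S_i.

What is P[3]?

P[3] = 128

P[1]: S = E(K, 144) = 115; 45 ⊕ 115 = 94.
P[2]: S = E(K, 115) = 84; 96 ⊕ 84 = 52.
P[3]: S = E(K, 84) = 47; 175 ⊕ 47 = 128.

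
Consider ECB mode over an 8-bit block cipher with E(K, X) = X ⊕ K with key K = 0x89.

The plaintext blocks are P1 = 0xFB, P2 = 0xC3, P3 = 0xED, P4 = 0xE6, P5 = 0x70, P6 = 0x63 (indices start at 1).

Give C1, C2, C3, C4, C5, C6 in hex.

C1 = 0x72, C2 = 0x4A, C3 = 0x64, C4 = 0x6F, C5 = 0xF9, C6 = 0xEA

ECB encryption: C_i = E(K, P_i).
C1: E(K, 0xFB) = 0x72.
C2: E(K, 0xC3) = 0x4A.
C3: E(K, 0xED) = 0x64.
C4: E(K, 0xE6) = 0x6F.
C5: E(K, 0x70) = 0xF9.
C6: E(K, 0x63) = 0xEA.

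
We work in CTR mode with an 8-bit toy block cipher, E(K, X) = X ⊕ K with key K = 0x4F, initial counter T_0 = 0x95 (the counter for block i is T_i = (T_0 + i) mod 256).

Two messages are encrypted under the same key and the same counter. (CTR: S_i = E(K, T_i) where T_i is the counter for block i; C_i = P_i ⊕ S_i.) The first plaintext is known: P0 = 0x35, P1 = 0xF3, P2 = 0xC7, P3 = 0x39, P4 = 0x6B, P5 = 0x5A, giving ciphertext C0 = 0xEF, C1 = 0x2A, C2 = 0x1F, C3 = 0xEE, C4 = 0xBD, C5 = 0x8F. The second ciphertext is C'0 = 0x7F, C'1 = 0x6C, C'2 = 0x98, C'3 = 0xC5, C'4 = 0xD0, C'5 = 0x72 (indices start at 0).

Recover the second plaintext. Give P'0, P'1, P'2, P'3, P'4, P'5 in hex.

P'0 = 0xA5, P'1 = 0xB5, P'2 = 0x40, P'3 = 0x12, P'4 = 0x06, P'5 = 0xA7

In CTR with a reused counter, both messages share the same keystream S_i, so C_i ⊕ C'_i = P_i ⊕ P'_i and thus P'_i = P_i ⊕ C_i ⊕ C'_i.
P'0: 0x35 ⊕ 0xEF ⊕ 0x7F = 0xA5.
P'1: 0xF3 ⊕ 0x2A ⊕ 0x6C = 0xB5.
P'2: 0xC7 ⊕ 0x1F ⊕ 0x98 = 0x40.
P'3: 0x39 ⊕ 0xEE ⊕ 0xC5 = 0x12.
P'4: 0x6B ⊕ 0xBD ⊕ 0xD0 = 0x06.
P'5: 0x5A ⊕ 0x8F ⊕ 0x72 = 0xA7.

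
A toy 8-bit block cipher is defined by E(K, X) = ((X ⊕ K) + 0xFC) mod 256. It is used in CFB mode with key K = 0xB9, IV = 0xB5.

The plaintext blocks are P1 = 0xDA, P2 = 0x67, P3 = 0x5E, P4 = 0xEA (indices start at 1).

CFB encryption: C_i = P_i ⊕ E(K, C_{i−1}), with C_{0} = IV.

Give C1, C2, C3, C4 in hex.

C1: E(K, 0xB5) = 0x08; 0xDA ⊕ 0x08 = 0xD2.
C2: E(K, 0xD2) = 0x67; 0x67 ⊕ 0x67 = 0x00.
C3: E(K, 0x00) = 0xB5; 0x5E ⊕ 0xB5 = 0xEB.
C4: E(K, 0xEB) = 0x4E; 0xEA ⊕ 0x4E = 0xA4.

C1 = 0xD2, C2 = 0x00, C3 = 0xEB, C4 = 0xA4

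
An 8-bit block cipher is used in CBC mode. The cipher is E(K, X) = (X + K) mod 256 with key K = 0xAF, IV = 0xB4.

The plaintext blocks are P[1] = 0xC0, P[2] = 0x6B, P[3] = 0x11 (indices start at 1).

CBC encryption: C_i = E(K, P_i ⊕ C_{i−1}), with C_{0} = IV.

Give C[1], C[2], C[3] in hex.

C[1]: P[1] ⊕ 0xB4 = 0x74; E(K, 0x74) = 0x23.
C[2]: P[2] ⊕ 0x23 = 0x48; E(K, 0x48) = 0xF7.
C[3]: P[3] ⊕ 0xF7 = 0xE6; E(K, 0xE6) = 0x95.

C[1] = 0x23, C[2] = 0xF7, C[3] = 0x95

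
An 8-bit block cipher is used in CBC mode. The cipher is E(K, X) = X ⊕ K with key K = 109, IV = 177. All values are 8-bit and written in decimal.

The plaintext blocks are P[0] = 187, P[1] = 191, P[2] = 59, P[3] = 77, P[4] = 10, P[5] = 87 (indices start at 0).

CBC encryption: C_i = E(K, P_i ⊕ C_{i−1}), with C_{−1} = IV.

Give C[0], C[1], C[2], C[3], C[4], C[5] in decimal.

C[0] = 103, C[1] = 181, C[2] = 227, C[3] = 195, C[4] = 164, C[5] = 158

C[0]: P[0] ⊕ 177 = 10; E(K, 10) = 103.
C[1]: P[1] ⊕ 103 = 216; E(K, 216) = 181.
C[2]: P[2] ⊕ 181 = 142; E(K, 142) = 227.
C[3]: P[3] ⊕ 227 = 174; E(K, 174) = 195.
C[4]: P[4] ⊕ 195 = 201; E(K, 201) = 164.
C[5]: P[5] ⊕ 164 = 243; E(K, 243) = 158.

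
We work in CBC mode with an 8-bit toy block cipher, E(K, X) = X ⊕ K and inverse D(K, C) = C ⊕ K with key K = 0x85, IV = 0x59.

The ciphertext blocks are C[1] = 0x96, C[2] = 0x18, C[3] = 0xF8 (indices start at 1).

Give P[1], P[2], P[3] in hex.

P[1] = 0x4A, P[2] = 0x0B, P[3] = 0x65

CBC decryption: P_i = D(K, C_i) ⊕ C_{i−1}, with C_{0} = IV.
P[1]: D(K, 0x96) = 0x13; 0x13 ⊕ 0x59 = 0x4A.
P[2]: D(K, 0x18) = 0x9D; 0x9D ⊕ 0x96 = 0x0B.
P[3]: D(K, 0xF8) = 0x7D; 0x7D ⊕ 0x18 = 0x65.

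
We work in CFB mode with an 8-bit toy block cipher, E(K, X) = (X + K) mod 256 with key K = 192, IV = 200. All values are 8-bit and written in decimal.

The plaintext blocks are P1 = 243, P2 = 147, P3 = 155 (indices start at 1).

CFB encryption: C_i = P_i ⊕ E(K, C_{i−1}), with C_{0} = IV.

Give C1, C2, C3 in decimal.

C1: E(K, 200) = 136; 243 ⊕ 136 = 123.
C2: E(K, 123) = 59; 147 ⊕ 59 = 168.
C3: E(K, 168) = 104; 155 ⊕ 104 = 243.

C1 = 123, C2 = 168, C3 = 243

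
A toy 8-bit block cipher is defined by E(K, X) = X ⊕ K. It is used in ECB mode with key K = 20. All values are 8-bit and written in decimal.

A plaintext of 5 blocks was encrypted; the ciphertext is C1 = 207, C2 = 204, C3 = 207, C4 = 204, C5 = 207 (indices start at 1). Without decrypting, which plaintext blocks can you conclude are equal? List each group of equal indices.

P1 = P3 = P5; P2 = P4

ECB encrypts each block independently with the same key, so equal ciphertext blocks imply equal plaintext blocks.
C1 = C3 = C5 = 207, so P1 = P3 = P5.
C2 = C4 = 204, so P2 = P4.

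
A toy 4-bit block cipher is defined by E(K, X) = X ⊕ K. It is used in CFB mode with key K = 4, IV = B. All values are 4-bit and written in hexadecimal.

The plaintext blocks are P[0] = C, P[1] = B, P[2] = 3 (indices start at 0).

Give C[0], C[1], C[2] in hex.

C[0] = 3, C[1] = C, C[2] = B

CFB encryption: C_i = P_i ⊕ E(K, C_{i−1}), with C_{−1} = IV.
C[0]: E(K, B) = F; C ⊕ F = 3.
C[1]: E(K, 3) = 7; B ⊕ 7 = C.
C[2]: E(K, C) = 8; 3 ⊕ 8 = B.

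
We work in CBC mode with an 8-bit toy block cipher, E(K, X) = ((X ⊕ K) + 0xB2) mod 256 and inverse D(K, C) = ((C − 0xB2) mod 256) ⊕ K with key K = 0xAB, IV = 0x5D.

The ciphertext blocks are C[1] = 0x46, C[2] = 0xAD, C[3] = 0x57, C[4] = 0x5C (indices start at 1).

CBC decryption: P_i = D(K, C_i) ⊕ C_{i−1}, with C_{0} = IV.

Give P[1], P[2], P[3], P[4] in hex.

P[1]: D(K, 0x46) = 0x3F; 0x3F ⊕ 0x5D = 0x62.
P[2]: D(K, 0xAD) = 0x50; 0x50 ⊕ 0x46 = 0x16.
P[3]: D(K, 0x57) = 0x0E; 0x0E ⊕ 0xAD = 0xA3.
P[4]: D(K, 0x5C) = 0x01; 0x01 ⊕ 0x57 = 0x56.

P[1] = 0x62, P[2] = 0x16, P[3] = 0xA3, P[4] = 0x56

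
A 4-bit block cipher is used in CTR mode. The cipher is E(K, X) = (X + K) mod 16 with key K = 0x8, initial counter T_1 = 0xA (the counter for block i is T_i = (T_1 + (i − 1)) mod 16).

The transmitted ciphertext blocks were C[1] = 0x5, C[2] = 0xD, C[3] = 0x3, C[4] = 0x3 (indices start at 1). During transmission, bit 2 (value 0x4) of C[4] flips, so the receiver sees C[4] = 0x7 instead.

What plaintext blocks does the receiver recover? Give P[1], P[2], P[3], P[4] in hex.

P[1] = 0x7, P[2] = 0xE, P[3] = 0x7, P[4] = 0x2

CTR decryption: S_i = E(K, T_i) where T_i is the counter for block i; P_i = C_i ⊕ S_i.
Only C[4] changed, to 0x7. In CTR, a change in C_i flips the same bit in P_i only; the keystream is unaffected. Decrypting the received ciphertext:
P[1]: T = 0xA, S = E(K, T) = 0x2; 0x5 ⊕ 0x2 = 0x7.
P[2]: T = 0xB, S = E(K, T) = 0x3; 0xD ⊕ 0x3 = 0xE.
P[3]: T = 0xC, S = E(K, T) = 0x4; 0x3 ⊕ 0x4 = 0x7.
P[4]: T = 0xD, S = E(K, T) = 0x5; 0x7 ⊕ 0x5 = 0x2.
Blocks that differ from the original plaintext: P[4].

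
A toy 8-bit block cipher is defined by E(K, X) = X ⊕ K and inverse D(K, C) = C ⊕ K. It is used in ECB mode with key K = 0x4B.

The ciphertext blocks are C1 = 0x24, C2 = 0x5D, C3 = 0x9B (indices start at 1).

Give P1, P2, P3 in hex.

ECB decryption: P_i = D(K, C_i).
P1: D(K, 0x24) = 0x6F.
P2: D(K, 0x5D) = 0x16.
P3: D(K, 0x9B) = 0xD0.

P1 = 0x6F, P2 = 0x16, P3 = 0xD0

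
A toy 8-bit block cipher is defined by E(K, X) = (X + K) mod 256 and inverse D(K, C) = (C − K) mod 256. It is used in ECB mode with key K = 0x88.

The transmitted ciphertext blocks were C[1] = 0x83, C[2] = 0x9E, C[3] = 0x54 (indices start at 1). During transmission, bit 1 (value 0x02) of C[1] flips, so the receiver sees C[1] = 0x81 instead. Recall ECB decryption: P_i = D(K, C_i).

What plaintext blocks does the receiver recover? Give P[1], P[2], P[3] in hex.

Only C[1] changed, to 0x81. In ECB, a change in C_i affects only P_i. Decrypting the received ciphertext:
P[1]: D(K, 0x81) = 0xF9.
P[2]: D(K, 0x9E) = 0x16.
P[3]: D(K, 0x54) = 0xCC.
Blocks that differ from the original plaintext: P[1].

P[1] = 0xF9, P[2] = 0x16, P[3] = 0xCC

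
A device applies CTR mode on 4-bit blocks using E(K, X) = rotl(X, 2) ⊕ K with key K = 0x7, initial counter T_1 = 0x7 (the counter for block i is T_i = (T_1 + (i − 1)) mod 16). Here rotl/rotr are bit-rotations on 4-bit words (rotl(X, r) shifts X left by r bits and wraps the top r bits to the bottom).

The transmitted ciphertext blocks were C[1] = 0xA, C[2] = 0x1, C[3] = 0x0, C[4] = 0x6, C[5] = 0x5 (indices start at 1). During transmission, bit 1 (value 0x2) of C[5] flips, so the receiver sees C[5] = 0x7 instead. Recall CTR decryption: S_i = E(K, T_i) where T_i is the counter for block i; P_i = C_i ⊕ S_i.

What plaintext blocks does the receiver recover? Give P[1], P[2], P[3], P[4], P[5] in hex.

Only C[5] changed, to 0x7. In CTR, a change in C_i flips the same bit in P_i only; the keystream is unaffected. Decrypting the received ciphertext:
P[1]: T = 0x7, S = E(K, T) = 0xA; 0xA ⊕ 0xA = 0x0.
P[2]: T = 0x8, S = E(K, T) = 0x5; 0x1 ⊕ 0x5 = 0x4.
P[3]: T = 0x9, S = E(K, T) = 0x1; 0x0 ⊕ 0x1 = 0x1.
P[4]: T = 0xA, S = E(K, T) = 0xD; 0x6 ⊕ 0xD = 0xB.
P[5]: T = 0xB, S = E(K, T) = 0x9; 0x7 ⊕ 0x9 = 0xE.
Blocks that differ from the original plaintext: P[5].

P[1] = 0x0, P[2] = 0x4, P[3] = 0x1, P[4] = 0xB, P[5] = 0xE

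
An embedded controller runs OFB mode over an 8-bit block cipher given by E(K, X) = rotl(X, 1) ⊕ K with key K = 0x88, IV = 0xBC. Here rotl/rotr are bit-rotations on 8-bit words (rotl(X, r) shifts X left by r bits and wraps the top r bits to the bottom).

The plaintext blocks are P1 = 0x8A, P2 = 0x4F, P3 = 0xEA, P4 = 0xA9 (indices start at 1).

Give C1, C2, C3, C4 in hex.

OFB encryption: S_i = E(K, S_{i−1}) with S_{0} = IV; C_i = P_i ⊕ S_i.
C1: S = E(K, 0xBC) = 0xF1; 0x8A ⊕ 0xF1 = 0x7B.
C2: S = E(K, 0xF1) = 0x6B; 0x4F ⊕ 0x6B = 0x24.
C3: S = E(K, 0x6B) = 0x5E; 0xEA ⊕ 0x5E = 0xB4.
C4: S = E(K, 0x5E) = 0x34; 0xA9 ⊕ 0x34 = 0x9D.

C1 = 0x7B, C2 = 0x24, C3 = 0xB4, C4 = 0x9D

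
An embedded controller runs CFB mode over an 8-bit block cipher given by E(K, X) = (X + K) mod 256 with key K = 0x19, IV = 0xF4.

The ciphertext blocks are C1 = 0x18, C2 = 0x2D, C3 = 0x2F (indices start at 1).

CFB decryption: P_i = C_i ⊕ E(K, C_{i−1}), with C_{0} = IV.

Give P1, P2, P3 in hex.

P1: E(K, 0xF4) = 0x0D; 0x18 ⊕ 0x0D = 0x15.
P2: E(K, 0x18) = 0x31; 0x2D ⊕ 0x31 = 0x1C.
P3: E(K, 0x2D) = 0x46; 0x2F ⊕ 0x46 = 0x69.

P1 = 0x15, P2 = 0x1C, P3 = 0x69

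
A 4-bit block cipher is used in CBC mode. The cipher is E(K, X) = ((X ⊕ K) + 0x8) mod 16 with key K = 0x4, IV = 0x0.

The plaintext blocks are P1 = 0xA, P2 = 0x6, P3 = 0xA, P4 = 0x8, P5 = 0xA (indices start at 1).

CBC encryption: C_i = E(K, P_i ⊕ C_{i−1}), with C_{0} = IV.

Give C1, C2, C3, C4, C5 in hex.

C1 = 0x6, C2 = 0xC, C3 = 0xA, C4 = 0xE, C5 = 0x8

C1: P1 ⊕ 0x0 = 0xA; E(K, 0xA) = 0x6.
C2: P2 ⊕ 0x6 = 0x0; E(K, 0x0) = 0xC.
C3: P3 ⊕ 0xC = 0x6; E(K, 0x6) = 0xA.
C4: P4 ⊕ 0xA = 0x2; E(K, 0x2) = 0xE.
C5: P5 ⊕ 0xE = 0x4; E(K, 0x4) = 0x8.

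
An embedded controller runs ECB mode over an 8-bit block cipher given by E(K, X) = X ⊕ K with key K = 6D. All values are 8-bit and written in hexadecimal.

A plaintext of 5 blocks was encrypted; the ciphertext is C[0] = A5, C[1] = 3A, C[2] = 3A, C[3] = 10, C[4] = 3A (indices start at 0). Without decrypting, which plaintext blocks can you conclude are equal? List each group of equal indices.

ECB encrypts each block independently with the same key, so equal ciphertext blocks imply equal plaintext blocks.
C[1] = C[2] = C[4] = 3A, so P[1] = P[2] = P[4].

P[1] = P[2] = P[4]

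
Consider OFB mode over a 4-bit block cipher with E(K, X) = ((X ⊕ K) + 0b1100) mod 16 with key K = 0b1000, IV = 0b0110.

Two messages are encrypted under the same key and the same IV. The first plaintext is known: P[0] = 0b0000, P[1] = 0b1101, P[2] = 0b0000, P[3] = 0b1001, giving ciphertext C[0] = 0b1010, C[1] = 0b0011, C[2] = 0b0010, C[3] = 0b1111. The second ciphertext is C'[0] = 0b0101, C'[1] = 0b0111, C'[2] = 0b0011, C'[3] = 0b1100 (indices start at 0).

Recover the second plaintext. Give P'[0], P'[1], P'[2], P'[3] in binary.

P'[0] = 0b1111, P'[1] = 0b1001, P'[2] = 0b0001, P'[3] = 0b1010

In OFB with a reused IV, both messages share the same keystream S_i, so C_i ⊕ C'_i = P_i ⊕ P'_i and thus P'_i = P_i ⊕ C_i ⊕ C'_i.
P'[0]: 0b0000 ⊕ 0b1010 ⊕ 0b0101 = 0b1111.
P'[1]: 0b1101 ⊕ 0b0011 ⊕ 0b0111 = 0b1001.
P'[2]: 0b0000 ⊕ 0b0010 ⊕ 0b0011 = 0b0001.
P'[3]: 0b1001 ⊕ 0b1111 ⊕ 0b1100 = 0b1010.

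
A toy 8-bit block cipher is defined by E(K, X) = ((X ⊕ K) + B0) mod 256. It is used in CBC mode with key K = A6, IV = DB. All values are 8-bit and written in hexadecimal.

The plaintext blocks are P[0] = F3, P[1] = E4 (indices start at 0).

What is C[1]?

CBC encryption: C_i = E(K, P_i ⊕ C_{i−1}), with C_{−1} = IV.
C[0]: P[0] ⊕ DB = 28; E(K, 28) = 3E.
C[1]: P[1] ⊕ 3E = DA; E(K, DA) = 2C.

C[1] = 2C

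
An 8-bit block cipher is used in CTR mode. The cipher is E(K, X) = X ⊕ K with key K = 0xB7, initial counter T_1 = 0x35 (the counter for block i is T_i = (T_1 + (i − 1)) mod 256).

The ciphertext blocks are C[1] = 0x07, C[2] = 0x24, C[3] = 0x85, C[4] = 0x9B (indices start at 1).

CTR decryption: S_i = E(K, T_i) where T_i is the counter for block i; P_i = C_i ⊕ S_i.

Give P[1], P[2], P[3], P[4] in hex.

P[1]: T = 0x35, S = E(K, T) = 0x82; 0x07 ⊕ 0x82 = 0x85.
P[2]: T = 0x36, S = E(K, T) = 0x81; 0x24 ⊕ 0x81 = 0xA5.
P[3]: T = 0x37, S = E(K, T) = 0x80; 0x85 ⊕ 0x80 = 0x05.
P[4]: T = 0x38, S = E(K, T) = 0x8F; 0x9B ⊕ 0x8F = 0x14.

P[1] = 0x85, P[2] = 0xA5, P[3] = 0x05, P[4] = 0x14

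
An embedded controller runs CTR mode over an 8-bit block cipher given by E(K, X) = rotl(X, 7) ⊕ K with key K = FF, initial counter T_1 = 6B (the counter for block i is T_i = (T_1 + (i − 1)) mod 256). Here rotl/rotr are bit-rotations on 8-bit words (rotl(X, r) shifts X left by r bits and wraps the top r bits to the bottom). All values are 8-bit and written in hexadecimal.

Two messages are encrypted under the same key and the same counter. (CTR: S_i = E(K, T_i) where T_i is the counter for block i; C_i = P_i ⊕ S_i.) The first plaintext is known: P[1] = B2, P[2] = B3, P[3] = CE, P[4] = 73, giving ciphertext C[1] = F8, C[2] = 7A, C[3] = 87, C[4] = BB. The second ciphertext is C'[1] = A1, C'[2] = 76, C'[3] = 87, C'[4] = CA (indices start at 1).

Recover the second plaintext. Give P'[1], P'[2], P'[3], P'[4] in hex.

In CTR with a reused counter, both messages share the same keystream S_i, so C_i ⊕ C'_i = P_i ⊕ P'_i and thus P'_i = P_i ⊕ C_i ⊕ C'_i.
P'[1]: B2 ⊕ F8 ⊕ A1 = EB.
P'[2]: B3 ⊕ 7A ⊕ 76 = BF.
P'[3]: CE ⊕ 87 ⊕ 87 = CE.
P'[4]: 73 ⊕ BB ⊕ CA = 02.

P'[1] = EB, P'[2] = BF, P'[3] = CE, P'[4] = 02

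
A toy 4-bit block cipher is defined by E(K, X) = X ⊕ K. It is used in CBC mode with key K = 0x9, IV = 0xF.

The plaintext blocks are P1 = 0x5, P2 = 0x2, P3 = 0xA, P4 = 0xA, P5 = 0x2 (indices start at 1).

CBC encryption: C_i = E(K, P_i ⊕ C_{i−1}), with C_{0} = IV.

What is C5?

C5 = 0x3

C1: P1 ⊕ 0xF = 0xA; E(K, 0xA) = 0x3.
C2: P2 ⊕ 0x3 = 0x1; E(K, 0x1) = 0x8.
C3: P3 ⊕ 0x8 = 0x2; E(K, 0x2) = 0xB.
C4: P4 ⊕ 0xB = 0x1; E(K, 0x1) = 0x8.
C5: P5 ⊕ 0x8 = 0xA; E(K, 0xA) = 0x3.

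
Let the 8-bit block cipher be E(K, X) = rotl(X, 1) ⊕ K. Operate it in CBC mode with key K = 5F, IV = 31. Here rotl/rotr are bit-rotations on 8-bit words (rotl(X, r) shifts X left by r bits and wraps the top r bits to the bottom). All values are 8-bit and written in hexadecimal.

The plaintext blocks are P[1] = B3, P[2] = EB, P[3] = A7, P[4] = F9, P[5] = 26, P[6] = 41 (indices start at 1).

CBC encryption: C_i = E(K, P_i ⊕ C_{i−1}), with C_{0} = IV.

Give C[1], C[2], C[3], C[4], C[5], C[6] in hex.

C[1] = 5A, C[2] = 3C, C[3] = 68, C[4] = 7C, C[5] = EB, C[6] = 0A

C[1]: P[1] ⊕ 31 = 82; E(K, 82) = 5A.
C[2]: P[2] ⊕ 5A = B1; E(K, B1) = 3C.
C[3]: P[3] ⊕ 3C = 9B; E(K, 9B) = 68.
C[4]: P[4] ⊕ 68 = 91; E(K, 91) = 7C.
C[5]: P[5] ⊕ 7C = 5A; E(K, 5A) = EB.
C[6]: P[6] ⊕ EB = AA; E(K, AA) = 0A.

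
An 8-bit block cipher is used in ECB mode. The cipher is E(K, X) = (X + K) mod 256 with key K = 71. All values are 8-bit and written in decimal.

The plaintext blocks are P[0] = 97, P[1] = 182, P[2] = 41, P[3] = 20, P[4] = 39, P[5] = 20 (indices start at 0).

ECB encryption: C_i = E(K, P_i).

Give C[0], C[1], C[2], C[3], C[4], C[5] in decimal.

C[0] = 168, C[1] = 253, C[2] = 112, C[3] = 91, C[4] = 110, C[5] = 91

C[0]: E(K, 97) = 168.
C[1]: E(K, 182) = 253.
C[2]: E(K, 41) = 112.
C[3]: E(K, 20) = 91.
C[4]: E(K, 39) = 110.
C[5]: E(K, 20) = 91.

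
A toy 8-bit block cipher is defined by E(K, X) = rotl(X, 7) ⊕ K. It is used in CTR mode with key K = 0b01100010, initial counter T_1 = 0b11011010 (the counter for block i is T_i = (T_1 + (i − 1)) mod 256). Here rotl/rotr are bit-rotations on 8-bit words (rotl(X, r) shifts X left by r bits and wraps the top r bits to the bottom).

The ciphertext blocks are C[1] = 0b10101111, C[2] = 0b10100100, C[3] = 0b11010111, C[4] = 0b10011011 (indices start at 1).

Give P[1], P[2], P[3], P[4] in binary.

P[1] = 0b10100000, P[2] = 0b00101011, P[3] = 0b11011011, P[4] = 0b00010111

CTR decryption: S_i = E(K, T_i) where T_i is the counter for block i; P_i = C_i ⊕ S_i.
P[1]: T = 0b11011010, S = E(K, T) = 0b00001111; 0b10101111 ⊕ 0b00001111 = 0b10100000.
P[2]: T = 0b11011011, S = E(K, T) = 0b10001111; 0b10100100 ⊕ 0b10001111 = 0b00101011.
P[3]: T = 0b11011100, S = E(K, T) = 0b00001100; 0b11010111 ⊕ 0b00001100 = 0b11011011.
P[4]: T = 0b11011101, S = E(K, T) = 0b10001100; 0b10011011 ⊕ 0b10001100 = 0b00010111.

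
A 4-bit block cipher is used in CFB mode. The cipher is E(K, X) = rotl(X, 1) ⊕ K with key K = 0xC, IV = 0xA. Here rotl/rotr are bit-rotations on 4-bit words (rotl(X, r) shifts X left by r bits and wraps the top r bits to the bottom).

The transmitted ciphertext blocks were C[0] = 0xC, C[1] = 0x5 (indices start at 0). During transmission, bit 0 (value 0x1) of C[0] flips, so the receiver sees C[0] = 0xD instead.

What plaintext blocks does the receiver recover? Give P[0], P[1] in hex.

P[0] = 0x4, P[1] = 0x2

CFB decryption: P_i = C_i ⊕ E(K, C_{i−1}), with C_{−1} = IV.
Only C[0] changed, to 0xD. In CFB, a change in C_i flips the same bit in P_i and garbles P_{i+1}. Decrypting the received ciphertext:
P[0]: E(K, 0xA) = 0x9; 0xD ⊕ 0x9 = 0x4.
P[1]: E(K, 0xD) = 0x7; 0x5 ⊕ 0x7 = 0x2.
Blocks that differ from the original plaintext: P[0], P[1].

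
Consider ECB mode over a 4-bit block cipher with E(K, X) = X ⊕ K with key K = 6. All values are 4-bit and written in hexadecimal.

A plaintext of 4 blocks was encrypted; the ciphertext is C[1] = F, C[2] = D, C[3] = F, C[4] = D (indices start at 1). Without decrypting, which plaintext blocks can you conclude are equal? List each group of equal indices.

ECB encrypts each block independently with the same key, so equal ciphertext blocks imply equal plaintext blocks.
C[1] = C[3] = F, so P[1] = P[3].
C[2] = C[4] = D, so P[2] = P[4].

P[1] = P[3]; P[2] = P[4]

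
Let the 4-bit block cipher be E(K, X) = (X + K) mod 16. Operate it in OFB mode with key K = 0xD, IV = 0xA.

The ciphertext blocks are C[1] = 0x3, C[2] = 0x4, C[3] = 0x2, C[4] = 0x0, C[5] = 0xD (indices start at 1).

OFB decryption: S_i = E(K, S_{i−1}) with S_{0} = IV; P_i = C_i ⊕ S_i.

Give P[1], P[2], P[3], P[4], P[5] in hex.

P[1] = 0x4, P[2] = 0x0, P[3] = 0x3, P[4] = 0xE, P[5] = 0x6

P[1]: S = E(K, 0xA) = 0x7; 0x3 ⊕ 0x7 = 0x4.
P[2]: S = E(K, 0x7) = 0x4; 0x4 ⊕ 0x4 = 0x0.
P[3]: S = E(K, 0x4) = 0x1; 0x2 ⊕ 0x1 = 0x3.
P[4]: S = E(K, 0x1) = 0xE; 0x0 ⊕ 0xE = 0xE.
P[5]: S = E(K, 0xE) = 0xB; 0xD ⊕ 0xB = 0x6.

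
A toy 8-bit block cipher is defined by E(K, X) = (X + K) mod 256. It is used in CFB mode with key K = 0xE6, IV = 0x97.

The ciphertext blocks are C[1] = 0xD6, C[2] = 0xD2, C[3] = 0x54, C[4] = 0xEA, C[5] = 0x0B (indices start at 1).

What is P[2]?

P[2] = 0x6E

CFB decryption: P_i = C_i ⊕ E(K, C_{i−1}), with C_{0} = IV.
P[2]: E(K, 0xD6) = 0xBC; 0xD2 ⊕ 0xBC = 0x6E.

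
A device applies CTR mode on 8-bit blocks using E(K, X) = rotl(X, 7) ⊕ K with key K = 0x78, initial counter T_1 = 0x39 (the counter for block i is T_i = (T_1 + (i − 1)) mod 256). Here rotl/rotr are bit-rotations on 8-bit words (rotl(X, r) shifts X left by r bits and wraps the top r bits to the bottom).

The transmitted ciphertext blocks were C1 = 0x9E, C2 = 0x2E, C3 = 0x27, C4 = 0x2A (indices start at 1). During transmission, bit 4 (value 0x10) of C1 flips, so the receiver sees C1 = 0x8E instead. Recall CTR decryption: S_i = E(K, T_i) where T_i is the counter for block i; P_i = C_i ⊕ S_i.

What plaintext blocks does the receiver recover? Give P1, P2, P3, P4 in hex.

Only C1 changed, to 0x8E. In CTR, a change in C_i flips the same bit in P_i only; the keystream is unaffected. Decrypting the received ciphertext:
P1: T = 0x39, S = E(K, T) = 0xE4; 0x8E ⊕ 0xE4 = 0x6A.
P2: T = 0x3A, S = E(K, T) = 0x65; 0x2E ⊕ 0x65 = 0x4B.
P3: T = 0x3B, S = E(K, T) = 0xE5; 0x27 ⊕ 0xE5 = 0xC2.
P4: T = 0x3C, S = E(K, T) = 0x66; 0x2A ⊕ 0x66 = 0x4C.
Blocks that differ from the original plaintext: P1.

P1 = 0x6A, P2 = 0x4B, P3 = 0xC2, P4 = 0x4C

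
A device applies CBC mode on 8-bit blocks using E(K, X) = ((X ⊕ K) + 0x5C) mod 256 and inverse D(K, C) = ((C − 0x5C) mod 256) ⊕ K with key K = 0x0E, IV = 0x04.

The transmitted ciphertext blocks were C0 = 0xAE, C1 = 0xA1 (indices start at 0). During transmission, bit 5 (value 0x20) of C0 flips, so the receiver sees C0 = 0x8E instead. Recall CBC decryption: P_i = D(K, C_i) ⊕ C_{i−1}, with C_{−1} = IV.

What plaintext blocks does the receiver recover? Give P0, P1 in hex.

P0 = 0x38, P1 = 0xC5

Only C0 changed, to 0x8E. In CBC, a change in C_i garbles P_i and flips the same bit in P_{i+1}. Decrypting the received ciphertext:
P0: D(K, 0x8E) = 0x3C; 0x3C ⊕ 0x04 = 0x38.
P1: D(K, 0xA1) = 0x4B; 0x4B ⊕ 0x8E = 0xC5.
Blocks that differ from the original plaintext: P0, P1.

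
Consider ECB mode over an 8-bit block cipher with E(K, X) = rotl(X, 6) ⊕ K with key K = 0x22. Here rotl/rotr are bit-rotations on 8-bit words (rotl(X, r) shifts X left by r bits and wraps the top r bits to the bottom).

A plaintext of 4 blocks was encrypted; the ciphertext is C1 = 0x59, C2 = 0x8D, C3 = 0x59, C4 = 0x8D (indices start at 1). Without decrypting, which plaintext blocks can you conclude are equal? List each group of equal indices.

ECB encrypts each block independently with the same key, so equal ciphertext blocks imply equal plaintext blocks.
C1 = C3 = 0x59, so P1 = P3.
C2 = C4 = 0x8D, so P2 = P4.

P1 = P3; P2 = P4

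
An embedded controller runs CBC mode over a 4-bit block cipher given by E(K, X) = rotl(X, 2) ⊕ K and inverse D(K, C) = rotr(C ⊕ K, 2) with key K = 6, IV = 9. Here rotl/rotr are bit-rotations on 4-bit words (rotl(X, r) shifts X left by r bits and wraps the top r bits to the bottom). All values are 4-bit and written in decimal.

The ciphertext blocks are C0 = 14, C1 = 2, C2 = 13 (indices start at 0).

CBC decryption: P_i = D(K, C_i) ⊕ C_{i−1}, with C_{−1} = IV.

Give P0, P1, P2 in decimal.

P0 = 11, P1 = 15, P2 = 12

P0: D(K, 14) = 2; 2 ⊕ 9 = 11.
P1: D(K, 2) = 1; 1 ⊕ 14 = 15.
P2: D(K, 13) = 14; 14 ⊕ 2 = 12.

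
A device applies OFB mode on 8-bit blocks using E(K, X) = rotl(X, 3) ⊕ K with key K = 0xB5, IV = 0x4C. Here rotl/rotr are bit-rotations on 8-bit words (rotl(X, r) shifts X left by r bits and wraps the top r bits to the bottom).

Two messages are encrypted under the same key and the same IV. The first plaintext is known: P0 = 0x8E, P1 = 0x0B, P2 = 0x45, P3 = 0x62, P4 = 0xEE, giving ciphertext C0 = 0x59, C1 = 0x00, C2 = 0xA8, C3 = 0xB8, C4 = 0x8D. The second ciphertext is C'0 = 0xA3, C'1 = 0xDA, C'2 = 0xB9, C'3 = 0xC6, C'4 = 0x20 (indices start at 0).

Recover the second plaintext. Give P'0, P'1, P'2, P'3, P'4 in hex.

P'0 = 0x74, P'1 = 0xD1, P'2 = 0x54, P'3 = 0x1C, P'4 = 0x43

In OFB with a reused IV, both messages share the same keystream S_i, so C_i ⊕ C'_i = P_i ⊕ P'_i and thus P'_i = P_i ⊕ C_i ⊕ C'_i.
P'0: 0x8E ⊕ 0x59 ⊕ 0xA3 = 0x74.
P'1: 0x0B ⊕ 0x00 ⊕ 0xDA = 0xD1.
P'2: 0x45 ⊕ 0xA8 ⊕ 0xB9 = 0x54.
P'3: 0x62 ⊕ 0xB8 ⊕ 0xC6 = 0x1C.
P'4: 0xEE ⊕ 0x8D ⊕ 0x20 = 0x43.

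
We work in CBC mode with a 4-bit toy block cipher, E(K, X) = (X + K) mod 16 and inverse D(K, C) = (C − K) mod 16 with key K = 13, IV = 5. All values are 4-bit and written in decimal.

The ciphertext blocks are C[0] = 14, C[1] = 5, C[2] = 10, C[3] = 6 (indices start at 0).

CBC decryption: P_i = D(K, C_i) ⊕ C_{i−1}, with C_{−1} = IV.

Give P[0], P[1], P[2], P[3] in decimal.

P[0] = 4, P[1] = 6, P[2] = 8, P[3] = 3

P[0]: D(K, 14) = 1; 1 ⊕ 5 = 4.
P[1]: D(K, 5) = 8; 8 ⊕ 14 = 6.
P[2]: D(K, 10) = 13; 13 ⊕ 5 = 8.
P[3]: D(K, 6) = 9; 9 ⊕ 10 = 3.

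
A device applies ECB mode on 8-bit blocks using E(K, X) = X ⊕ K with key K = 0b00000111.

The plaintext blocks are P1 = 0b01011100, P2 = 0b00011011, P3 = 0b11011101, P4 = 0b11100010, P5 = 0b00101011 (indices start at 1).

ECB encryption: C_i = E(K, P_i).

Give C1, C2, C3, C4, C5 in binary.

C1 = 0b01011011, C2 = 0b00011100, C3 = 0b11011010, C4 = 0b11100101, C5 = 0b00101100

C1: E(K, 0b01011100) = 0b01011011.
C2: E(K, 0b00011011) = 0b00011100.
C3: E(K, 0b11011101) = 0b11011010.
C4: E(K, 0b11100010) = 0b11100101.
C5: E(K, 0b00101011) = 0b00101100.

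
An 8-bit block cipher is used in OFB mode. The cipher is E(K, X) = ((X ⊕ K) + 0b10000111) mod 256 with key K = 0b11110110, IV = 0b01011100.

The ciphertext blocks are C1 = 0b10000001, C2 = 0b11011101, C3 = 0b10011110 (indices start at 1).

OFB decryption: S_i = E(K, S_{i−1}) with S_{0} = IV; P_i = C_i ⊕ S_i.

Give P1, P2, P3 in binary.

P1: S = E(K, 0b01011100) = 0b00110001; 0b10000001 ⊕ 0b00110001 = 0b10110000.
P2: S = E(K, 0b00110001) = 0b01001110; 0b11011101 ⊕ 0b01001110 = 0b10010011.
P3: S = E(K, 0b01001110) = 0b00111111; 0b10011110 ⊕ 0b00111111 = 0b10100001.

P1 = 0b10110000, P2 = 0b10010011, P3 = 0b10100001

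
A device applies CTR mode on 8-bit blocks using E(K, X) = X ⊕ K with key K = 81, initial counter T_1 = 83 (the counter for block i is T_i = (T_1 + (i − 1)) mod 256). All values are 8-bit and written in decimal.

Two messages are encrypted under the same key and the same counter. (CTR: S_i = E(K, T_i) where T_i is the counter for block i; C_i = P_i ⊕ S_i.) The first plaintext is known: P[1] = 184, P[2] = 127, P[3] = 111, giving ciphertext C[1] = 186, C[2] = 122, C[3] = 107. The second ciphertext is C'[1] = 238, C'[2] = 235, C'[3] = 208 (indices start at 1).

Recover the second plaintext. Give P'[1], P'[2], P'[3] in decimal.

P'[1] = 236, P'[2] = 238, P'[3] = 212

In CTR with a reused counter, both messages share the same keystream S_i, so C_i ⊕ C'_i = P_i ⊕ P'_i and thus P'_i = P_i ⊕ C_i ⊕ C'_i.
P'[1]: 184 ⊕ 186 ⊕ 238 = 236.
P'[2]: 127 ⊕ 122 ⊕ 235 = 238.
P'[3]: 111 ⊕ 107 ⊕ 208 = 212.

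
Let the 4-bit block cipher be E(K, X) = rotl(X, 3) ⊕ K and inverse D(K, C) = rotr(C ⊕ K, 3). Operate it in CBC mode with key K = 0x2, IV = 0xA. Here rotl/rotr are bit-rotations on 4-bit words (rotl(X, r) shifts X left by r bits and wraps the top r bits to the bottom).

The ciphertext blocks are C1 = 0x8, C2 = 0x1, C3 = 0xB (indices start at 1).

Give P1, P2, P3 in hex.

P1 = 0xF, P2 = 0xE, P3 = 0x2

CBC decryption: P_i = D(K, C_i) ⊕ C_{i−1}, with C_{0} = IV.
P1: D(K, 0x8) = 0x5; 0x5 ⊕ 0xA = 0xF.
P2: D(K, 0x1) = 0x6; 0x6 ⊕ 0x8 = 0xE.
P3: D(K, 0xB) = 0x3; 0x3 ⊕ 0x1 = 0x2.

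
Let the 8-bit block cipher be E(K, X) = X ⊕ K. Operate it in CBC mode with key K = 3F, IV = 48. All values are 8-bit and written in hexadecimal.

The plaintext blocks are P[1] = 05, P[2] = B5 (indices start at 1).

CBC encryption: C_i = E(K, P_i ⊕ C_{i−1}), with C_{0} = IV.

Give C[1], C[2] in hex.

C[1]: P[1] ⊕ 48 = 4D; E(K, 4D) = 72.
C[2]: P[2] ⊕ 72 = C7; E(K, C7) = F8.

C[1] = 72, C[2] = F8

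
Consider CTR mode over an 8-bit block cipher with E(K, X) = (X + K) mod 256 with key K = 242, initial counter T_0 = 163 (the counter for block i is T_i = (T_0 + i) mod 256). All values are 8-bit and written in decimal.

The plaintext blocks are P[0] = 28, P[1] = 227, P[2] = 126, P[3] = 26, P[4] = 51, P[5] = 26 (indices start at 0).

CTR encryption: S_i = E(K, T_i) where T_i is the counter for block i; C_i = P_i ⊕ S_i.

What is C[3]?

C[0]: T = 163, S = E(K, T) = 149; 28 ⊕ 149 = 137.
C[1]: T = 164, S = E(K, T) = 150; 227 ⊕ 150 = 117.
C[2]: T = 165, S = E(K, T) = 151; 126 ⊕ 151 = 233.
C[3]: T = 166, S = E(K, T) = 152; 26 ⊕ 152 = 130.

C[3] = 130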